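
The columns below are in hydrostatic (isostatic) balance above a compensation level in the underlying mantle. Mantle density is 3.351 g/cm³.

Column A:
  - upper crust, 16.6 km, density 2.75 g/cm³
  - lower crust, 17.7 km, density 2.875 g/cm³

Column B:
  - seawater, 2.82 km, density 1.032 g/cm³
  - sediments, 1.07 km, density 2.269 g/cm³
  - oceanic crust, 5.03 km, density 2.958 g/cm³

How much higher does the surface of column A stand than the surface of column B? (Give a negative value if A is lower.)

2.6 km

For any compensation level in the mantle, the mantle terms cancel and isostasy reduces to e = (Σt_A − Σt_B) − (Σ(ρt)_A − Σ(ρt)_B) / ρ_m.
Σt_A = 34.3 km; Σt_B = 8.92 km; Σ(ρt)_A = 96.5375; Σ(ρt)_B = 20.21681 (in km·g/cm³).
e = (34.3 − 8.92) − (96.5375 − 20.21681) / 3.351 = 2.6 km.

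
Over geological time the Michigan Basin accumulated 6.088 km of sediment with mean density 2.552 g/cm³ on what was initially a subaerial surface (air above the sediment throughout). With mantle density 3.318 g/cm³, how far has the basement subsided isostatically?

4.68 km

Subaerial load: s = t ρ_sed / ρ_m = 6.088 km × 2.552/3.318 = 4.68 km.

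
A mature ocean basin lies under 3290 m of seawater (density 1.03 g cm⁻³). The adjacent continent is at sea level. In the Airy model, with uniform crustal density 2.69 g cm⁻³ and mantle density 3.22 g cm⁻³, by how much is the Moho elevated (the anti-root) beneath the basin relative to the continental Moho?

10300 m

In Airy isostatic equilibrium: replacing crust with seawater at the top is compensated by replacing crust with mantle at the base: d (ρ_c − ρ_w) = a (ρ_m − ρ_c).
a = d (ρ_c − ρ_w)/(ρ_m − ρ_c) = 3290 m × 1.66/0.53 = 10300 m.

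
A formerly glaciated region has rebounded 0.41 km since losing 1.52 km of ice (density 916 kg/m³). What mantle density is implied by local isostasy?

3400 kg/m³

ρ_m = ρ_ice t / u = 916 × 1.52 km/0.41 km = 3400 kg/m³.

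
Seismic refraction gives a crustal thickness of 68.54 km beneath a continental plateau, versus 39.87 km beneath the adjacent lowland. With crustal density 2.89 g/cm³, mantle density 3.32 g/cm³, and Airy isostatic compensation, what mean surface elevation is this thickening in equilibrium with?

Excess crust Δ = 68.54 km − 39.87 km = 28.67 km, split between elevation h and root r with h + r = Δ.
Airy balance ρ_c h = (ρ_m − ρ_c) r gives r = h ρ_c/(ρ_m − ρ_c), so h (1 + ρ_c/(ρ_m − ρ_c)) = Δ, i.e. h = Δ (ρ_m − ρ_c)/ρ_m.
h = 28.67 km × 0.43/3.32 = 3.71 km.

3.71 km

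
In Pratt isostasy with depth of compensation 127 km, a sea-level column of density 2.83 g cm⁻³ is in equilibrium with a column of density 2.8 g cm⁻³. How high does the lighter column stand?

1.36 km

ρ_ref D = ρ (D + h) → h = D (ρ_ref − ρ)/ρ.
h = 127 km × (2.83 − 2.8)/2.8 = 1.36 km.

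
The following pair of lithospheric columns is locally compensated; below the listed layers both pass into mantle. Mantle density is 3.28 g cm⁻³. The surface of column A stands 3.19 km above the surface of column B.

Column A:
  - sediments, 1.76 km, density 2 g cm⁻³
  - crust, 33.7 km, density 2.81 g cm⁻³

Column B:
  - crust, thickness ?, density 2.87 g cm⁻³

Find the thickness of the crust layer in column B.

Take the compensation level at the base of the deeper column (depth z_c below the surface of column A) and equate Σ ρ_i t_i down to z_c; mantle fills any gap and the z_c terms cancel.
Column A: 1.76×2 + 33.7×2.81 + (z_c − 35.46)×3.28
Column B: 3.19×0 + x×2.87 + (z_c − 3.19 − 0 − x)×3.28
The z_c×3.28 term appears on both sides and cancels. Collect the known terms of each column as K = Σ(ρt)_known − 3.28 × (depth of known layers): K_A = 98.217 − 3.28×35.46 = −18.0918; K_B = 0 − 3.28×(3.19 + 0) = −10.4632.
Balance: K_A = K_B − x×(3.28 − 2.87), so x = (K_B − K_A)/(3.28 − 2.87) = 7.6286/0.41 = 18.6 km.

18.6 km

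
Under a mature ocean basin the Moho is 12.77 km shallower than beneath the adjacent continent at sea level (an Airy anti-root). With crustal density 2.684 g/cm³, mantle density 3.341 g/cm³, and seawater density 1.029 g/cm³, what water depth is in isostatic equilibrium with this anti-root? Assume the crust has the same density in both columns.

Replacing a thickness d of crust by seawater at the top must be balanced by replacing crust with mantle at the base: d (ρ_c − ρ_w) = a (ρ_m − ρ_c).
d = a (ρ_m − ρ_c)/(ρ_c − ρ_w) = 12.77 km × 0.657/1.655 = 5.07 km.

5.07 km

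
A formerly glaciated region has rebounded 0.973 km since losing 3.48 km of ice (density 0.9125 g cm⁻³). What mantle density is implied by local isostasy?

ρ_m = ρ_ice t / u = 0.9125 × 3.48 km/0.973 km = 3.26 g cm⁻³.

3.26 g cm⁻³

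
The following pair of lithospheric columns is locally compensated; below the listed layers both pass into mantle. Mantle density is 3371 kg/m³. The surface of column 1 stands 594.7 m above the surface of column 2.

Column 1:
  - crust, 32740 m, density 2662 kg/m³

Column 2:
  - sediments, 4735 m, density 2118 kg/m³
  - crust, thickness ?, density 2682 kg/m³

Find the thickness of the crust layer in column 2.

22200 m

Take the compensation level at the base of the deeper column (depth z_c below the surface of column 1) and equate Σ ρ_i t_i down to z_c; mantle fills any gap and the z_c terms cancel.
Column 1: 32740×2662 + (z_c − 32740)×3371
Column 2: 594.7×0 + 4735×2118 + x×2682 + (z_c − 594.7 − 4735 − x)×3371
The z_c×3371 term appears on both sides and cancels. Collect the known terms of each column as K = Σ(ρt)_known − 3371 × (depth of known layers): K_1 = 87153880 − 3371×32740 = −23212660; K_2 = 10028730 − 3371×(594.7 + 4735) = −7937688.7.
Balance: K_1 = K_2 − x×(3371 − 2682), so x = (K_2 − K_1)/(3371 − 2682) = 15275000/689 = 22200 m.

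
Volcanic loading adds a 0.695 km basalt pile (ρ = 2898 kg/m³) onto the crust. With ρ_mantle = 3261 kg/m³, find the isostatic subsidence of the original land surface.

Subaerial loading: s = t ρ_load / ρ_m.
s = 0.695 km × 2898/3261 = 0.618 km.

0.618 km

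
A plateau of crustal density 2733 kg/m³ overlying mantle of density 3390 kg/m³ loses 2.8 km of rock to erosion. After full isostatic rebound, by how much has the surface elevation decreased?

0.543 km

Rebound u = e ρ_c/ρ_m = 2.8 km × 2733/3390 = 2.257 km.
Net surface drop = e − u = 2.8 km − 2.257 km = e (ρ_m − ρ_c)/ρ_m = 0.543 km.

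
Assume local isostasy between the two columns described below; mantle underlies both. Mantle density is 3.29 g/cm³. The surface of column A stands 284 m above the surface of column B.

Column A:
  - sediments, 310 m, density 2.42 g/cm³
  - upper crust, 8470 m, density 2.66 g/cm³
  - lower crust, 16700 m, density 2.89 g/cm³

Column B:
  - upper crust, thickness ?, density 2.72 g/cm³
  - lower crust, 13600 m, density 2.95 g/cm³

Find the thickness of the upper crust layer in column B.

11800 m

Take the compensation level at the base of the deeper column (depth z_c below the surface of column A) and equate Σ ρ_i t_i down to z_c; mantle fills any gap and the z_c terms cancel.
Column A: 310×2.42 + 8470×2.66 + 16700×2.89 + (z_c − 25480)×3.29
Column B: 284×0 + x×2.72 + 13600×2.95 + (z_c − 284 − 13600 − x)×3.29
The z_c×3.29 term appears on both sides and cancels. Collect the known terms of each column as K = Σ(ρt)_known − 3.29 × (depth of known layers): K_A = 71543.4 − 3.29×25480 = −12285.8; K_B = 40120 − 3.29×(284 + 13600) = −5558.36.
Balance: K_A = K_B − x×(3.29 − 2.72), so x = (K_B − K_A)/(3.29 − 2.72) = 6727.44/0.57 = 11800 m.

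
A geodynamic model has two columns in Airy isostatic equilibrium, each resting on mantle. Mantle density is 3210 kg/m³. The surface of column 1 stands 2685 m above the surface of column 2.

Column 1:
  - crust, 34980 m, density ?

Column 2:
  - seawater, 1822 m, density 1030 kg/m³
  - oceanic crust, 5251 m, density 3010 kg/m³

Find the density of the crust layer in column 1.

Take the compensation level at the base of the deeper column (depth z_c below the surface of column 1) and equate Σ ρ_i t_i down to z_c; mantle fills any gap and the z_c terms cancel.
Column 1: 34980×ρ + (z_c − 34980)×3210
Column 2: 2685×0 + 1822×1030 + 5251×3010 + (z_c − 2685 − 7073)×3210
The z_c×3210 term appears on both sides and cancels. Collect the known terms of each column as K = Σ(ρt)_known − 3210 × (depth of known layers): K_1 = 0 − 3210×34980 = −112285800; K_2 = 17682170 − 3210×(2685 + 7073) = −13641010.
Balance: K_1 + 34980×ρ = K_2, so ρ = (K_2 − K_1)/34980 = 98644800/34980 = 2820 kg/m³.

2820 kg/m³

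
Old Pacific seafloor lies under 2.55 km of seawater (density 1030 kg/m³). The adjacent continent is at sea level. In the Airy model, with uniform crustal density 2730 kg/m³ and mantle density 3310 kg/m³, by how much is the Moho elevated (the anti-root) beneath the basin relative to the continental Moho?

By Archimedes' principle applied to the lithosphere: replacing crust with seawater at the top is compensated by replacing crust with mantle at the base: d (ρ_c − ρ_w) = a (ρ_m − ρ_c).
a = d (ρ_c − ρ_w)/(ρ_m − ρ_c) = 2.55 km × 1700/580 = 7.47 km.

7.47 km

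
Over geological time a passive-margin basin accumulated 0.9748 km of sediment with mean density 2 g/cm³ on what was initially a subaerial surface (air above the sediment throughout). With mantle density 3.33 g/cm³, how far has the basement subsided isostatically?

Subaerial load: s = t ρ_sed / ρ_m = 0.9748 km × 2/3.33 = 0.585 km.

0.585 km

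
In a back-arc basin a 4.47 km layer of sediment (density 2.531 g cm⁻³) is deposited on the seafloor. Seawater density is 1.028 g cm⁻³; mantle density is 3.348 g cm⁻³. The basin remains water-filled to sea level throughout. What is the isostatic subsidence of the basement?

2.9 km

Submarine loading: the sediment displaces seawater, and the subsidence is in turn flooded, so s (ρ_m − ρ_w) = t (ρ_sed − ρ_w).
s = 4.47 km × (2.531 − 1.028) / (3.348 − 1.028) = 2.9 km.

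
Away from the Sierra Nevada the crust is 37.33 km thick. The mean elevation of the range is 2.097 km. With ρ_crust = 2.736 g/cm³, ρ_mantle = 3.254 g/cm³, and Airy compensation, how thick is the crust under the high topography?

50.5 km

Root depth r = h ρ_c / (ρ_m − ρ_c) = 2.097 km × 2.736 / 0.518 = 11.08 km.
Total thickness = T + h + r = 37.33 km + 2.097 km + 11.08 km = 50.5 km.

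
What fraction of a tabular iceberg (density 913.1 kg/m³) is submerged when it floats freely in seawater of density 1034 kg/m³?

Submerged fraction = ρ_obj/ρ_fluid = 913.1/1034 = 88.3%.

88.3%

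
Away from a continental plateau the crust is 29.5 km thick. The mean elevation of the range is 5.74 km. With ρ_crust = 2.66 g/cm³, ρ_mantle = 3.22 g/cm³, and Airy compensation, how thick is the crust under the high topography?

Root depth r = h ρ_c / (ρ_m − ρ_c) = 5.74 km × 2.66 / 0.56 = 27.27 km.
Total thickness = T + h + r = 29.5 km + 5.74 km + 27.27 km = 62.5 km.

62.5 km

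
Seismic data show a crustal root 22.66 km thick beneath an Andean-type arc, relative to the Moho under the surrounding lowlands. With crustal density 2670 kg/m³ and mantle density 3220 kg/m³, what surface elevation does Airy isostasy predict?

4.67 km

For local isostatic compensation: ρ_c h = (ρ_m − ρ_c) r.
h = r (ρ_m − ρ_c) / ρ_c = 22.66 km × (3220 − 2670) / 2670 = 4.67 km.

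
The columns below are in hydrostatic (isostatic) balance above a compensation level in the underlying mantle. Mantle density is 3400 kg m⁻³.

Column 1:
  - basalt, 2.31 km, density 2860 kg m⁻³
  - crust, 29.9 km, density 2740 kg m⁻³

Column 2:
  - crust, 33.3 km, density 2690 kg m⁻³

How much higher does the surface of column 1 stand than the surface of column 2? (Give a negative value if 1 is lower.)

−0.783 km

For any compensation level in the mantle, the mantle terms cancel and isostasy reduces to e = (Σt_1 − Σt_2) − (Σ(ρt)_1 − Σ(ρt)_2) / ρ_m.
Σt_1 = 32.21 km; Σt_2 = 33.3 km; Σ(ρt)_1 = 88532.6; Σ(ρt)_2 = 89577 (in km·kg m⁻³).
e = (32.21 − 33.3) − (88532.6 − 89577) / 3400 = −0.783 km.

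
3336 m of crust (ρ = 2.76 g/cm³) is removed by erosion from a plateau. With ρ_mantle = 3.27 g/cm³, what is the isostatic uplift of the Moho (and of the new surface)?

2820 m

Unloading: uplift u = e ρ_c/ρ_m = 3336 m × 2.76/3.27 = 2820 m.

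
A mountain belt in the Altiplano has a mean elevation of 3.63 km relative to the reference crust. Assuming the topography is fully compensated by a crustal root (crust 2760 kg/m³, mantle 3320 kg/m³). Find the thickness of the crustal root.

Equating mass per unit area of the two columns: the weight of the topography is balanced by the buoyancy of the root, ρ_c h = (ρ_m − ρ_c) r.
r = h · ρ_c / (ρ_m − ρ_c) = 3.63 km × 2760 / (3320 − 2760) = 17.9 km.

17.9 km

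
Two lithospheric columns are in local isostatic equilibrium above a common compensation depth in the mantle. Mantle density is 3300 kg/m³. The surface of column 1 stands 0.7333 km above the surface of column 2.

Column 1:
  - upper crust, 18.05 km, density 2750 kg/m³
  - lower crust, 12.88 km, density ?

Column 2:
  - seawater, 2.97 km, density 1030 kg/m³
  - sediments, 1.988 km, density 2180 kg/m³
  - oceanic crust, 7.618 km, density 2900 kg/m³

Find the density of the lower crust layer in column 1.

2950 kg/m³

Take the compensation level at the base of the deeper column (depth z_c below the surface of column 1) and equate Σ ρ_i t_i down to z_c; mantle fills any gap and the z_c terms cancel.
Column 1: 18.05×2750 + 12.88×ρ + (z_c − 30.93)×3300
Column 2: 0.7333×0 + 2.97×1030 + 1.988×2180 + 7.618×2900 + (z_c − 0.7333 − 12.576)×3300
The z_c×3300 term appears on both sides and cancels. Collect the known terms of each column as K = Σ(ρt)_known − 3300 × (depth of known layers): K_1 = 49637.5 − 3300×30.93 = −52431.5; K_2 = 29485.14 − 3300×(0.7333 + 12.576) = −14435.55.
Balance: K_1 + 12.88×ρ = K_2, so ρ = (K_2 − K_1)/12.88 = 37996/12.88 = 2950 kg/m³.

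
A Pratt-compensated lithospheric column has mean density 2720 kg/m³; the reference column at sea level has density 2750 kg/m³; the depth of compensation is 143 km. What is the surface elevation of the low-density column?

1.58 km

ρ_ref D = ρ (D + h) → h = D (ρ_ref − ρ)/ρ.
h = 143 km × (2750 − 2720)/2720 = 1.58 km.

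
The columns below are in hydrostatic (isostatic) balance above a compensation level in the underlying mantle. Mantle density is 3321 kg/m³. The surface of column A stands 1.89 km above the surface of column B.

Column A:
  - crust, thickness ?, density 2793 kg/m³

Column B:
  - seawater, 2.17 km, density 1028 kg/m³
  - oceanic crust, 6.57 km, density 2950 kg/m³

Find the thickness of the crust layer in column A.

25.9 km

Take the compensation level at the base of the deeper column (depth z_c below the surface of column A) and equate Σ ρ_i t_i down to z_c; mantle fills any gap and the z_c terms cancel.
Column A: x×2793 + (z_c − 0 − x)×3321
Column B: 1.89×0 + 2.17×1028 + 6.57×2950 + (z_c − 1.89 − 8.74)×3321
The z_c×3321 term appears on both sides and cancels. Collect the known terms of each column as K = Σ(ρt)_known − 3321 × (depth of known layers): K_A = 0 − 3321×0 = 0; K_B = 21612.26 − 3321×(1.89 + 8.74) = −13689.97.
Balance: K_A − x×(3321 − 2793) = K_B, so x = (K_A − K_B)/(3321 − 2793) = 13690/528 = 25.9 km.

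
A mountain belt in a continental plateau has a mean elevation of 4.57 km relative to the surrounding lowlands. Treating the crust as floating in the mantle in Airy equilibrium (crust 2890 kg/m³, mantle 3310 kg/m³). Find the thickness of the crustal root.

31.4 km

For local isostatic compensation: the weight of the topography is balanced by the buoyancy of the root, ρ_c h = (ρ_m − ρ_c) r.
r = h · ρ_c / (ρ_m − ρ_c) = 4.57 km × 2890 / (3310 − 2890) = 31.4 km.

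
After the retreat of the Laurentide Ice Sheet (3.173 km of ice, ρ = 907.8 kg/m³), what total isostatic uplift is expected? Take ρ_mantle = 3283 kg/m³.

Removing the load lets mantle flow back in; uplift u satisfies ρ_ice t = ρ_m u.
u = t ρ_ice/ρ_m = 3.173 km × 907.8/3283 = 0.877 km.

0.877 km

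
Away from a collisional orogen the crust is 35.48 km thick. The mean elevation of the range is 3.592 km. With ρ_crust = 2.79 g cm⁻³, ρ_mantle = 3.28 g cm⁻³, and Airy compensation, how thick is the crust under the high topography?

59.5 km

Root depth r = h ρ_c / (ρ_m − ρ_c) = 3.592 km × 2.79 / 0.49 = 20.45 km.
Total thickness = T + h + r = 35.48 km + 3.592 km + 20.45 km = 59.5 km.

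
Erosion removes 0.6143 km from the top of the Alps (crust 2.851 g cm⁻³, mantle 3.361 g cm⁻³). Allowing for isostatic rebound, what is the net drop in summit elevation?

Rebound u = e ρ_c/ρ_m = 0.6143 km × 2.851/3.361 = 0.5211 km.
Net surface drop = e − u = 0.6143 km − 0.5211 km = e (ρ_m − ρ_c)/ρ_m = 0.0932 km.

0.0932 km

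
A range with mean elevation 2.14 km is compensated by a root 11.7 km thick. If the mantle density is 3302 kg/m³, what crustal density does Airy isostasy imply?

ρ_c h = (ρ_m − ρ_c) r → ρ_c (h + r) = ρ_m r → ρ_c = ρ_m r / (h + r).
ρ_c = 3302 × 11.7 km / (2.14 km + 11.7 km) = 2790 kg/m³.

2790 kg/m³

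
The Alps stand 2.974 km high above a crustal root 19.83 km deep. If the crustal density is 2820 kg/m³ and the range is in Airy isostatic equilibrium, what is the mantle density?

Airy balance: ρ_c h = (ρ_m − ρ_c) r → ρ_m = ρ_c (1 + h/r).
ρ_m = 2820 × (1 + 2.974 km/19.83 km) = 3240 kg/m³.

3240 kg/m³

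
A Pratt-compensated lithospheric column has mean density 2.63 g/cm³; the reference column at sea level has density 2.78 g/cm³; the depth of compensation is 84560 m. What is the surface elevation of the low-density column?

ρ_ref D = ρ (D + h) → h = D (ρ_ref − ρ)/ρ.
h = 84560 m × (2.78 − 2.63)/2.63 = 4820 m.

4820 m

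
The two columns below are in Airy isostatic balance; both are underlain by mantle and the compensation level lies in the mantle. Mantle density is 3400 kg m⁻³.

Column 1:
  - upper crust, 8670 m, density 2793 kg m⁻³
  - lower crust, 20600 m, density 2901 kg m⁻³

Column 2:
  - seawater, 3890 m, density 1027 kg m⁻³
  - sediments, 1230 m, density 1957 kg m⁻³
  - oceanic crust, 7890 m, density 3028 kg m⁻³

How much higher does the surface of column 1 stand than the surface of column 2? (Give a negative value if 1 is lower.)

For any compensation level in the mantle, the mantle terms cancel and isostasy reduces to e = (Σt_1 − Σt_2) − (Σ(ρt)_1 − Σ(ρt)_2) / ρ_m.
Σt_1 = 29270 m; Σt_2 = 13010 m; Σ(ρt)_1 = 83975910; Σ(ρt)_2 = 30293060 (in m·kg m⁻³).
e = (29270 − 13010) − (83975910 − 30293060) / 3400 = 471 m.

471 m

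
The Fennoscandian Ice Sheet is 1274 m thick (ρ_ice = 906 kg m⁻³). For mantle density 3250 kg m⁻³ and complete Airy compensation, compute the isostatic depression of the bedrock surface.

Balancing pressure at the compensation depth: the ice load ρ_ice t is balanced by mantle displaced below, ρ_m s.
s = t ρ_ice / ρ_m = 1274 m × 906/3250 = 355 m.

355 m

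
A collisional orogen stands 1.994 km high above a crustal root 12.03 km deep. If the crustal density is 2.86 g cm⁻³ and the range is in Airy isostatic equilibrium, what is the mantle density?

3.33 g cm⁻³

Airy balance: ρ_c h = (ρ_m − ρ_c) r → ρ_m = ρ_c (1 + h/r).
ρ_m = 2.86 × (1 + 1.994 km/12.03 km) = 3.33 g cm⁻³.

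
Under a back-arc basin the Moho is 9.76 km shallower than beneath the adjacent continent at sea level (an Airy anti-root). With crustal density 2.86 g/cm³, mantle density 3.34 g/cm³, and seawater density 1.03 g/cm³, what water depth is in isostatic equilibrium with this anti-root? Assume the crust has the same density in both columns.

2.56 km

Replacing a thickness d of crust by seawater at the top must be balanced by replacing crust with mantle at the base: d (ρ_c − ρ_w) = a (ρ_m − ρ_c).
d = a (ρ_m − ρ_c)/(ρ_c − ρ_w) = 9.76 km × 0.48/1.83 = 2.56 km.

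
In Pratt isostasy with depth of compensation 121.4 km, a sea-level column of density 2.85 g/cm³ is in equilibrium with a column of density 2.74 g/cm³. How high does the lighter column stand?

4.87 km

ρ_ref D = ρ (D + h) → h = D (ρ_ref − ρ)/ρ.
h = 121.4 km × (2.85 − 2.74)/2.74 = 4.87 km.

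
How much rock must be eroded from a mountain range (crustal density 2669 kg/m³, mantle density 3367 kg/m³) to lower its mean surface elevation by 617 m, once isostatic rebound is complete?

2980 m

Net drop Δ = e − u = e − e ρ_c/ρ_m = e (ρ_m − ρ_c)/ρ_m.
e = Δ ρ_m/(ρ_m − ρ_c) = 617 m × 3367/698 = 2980 m.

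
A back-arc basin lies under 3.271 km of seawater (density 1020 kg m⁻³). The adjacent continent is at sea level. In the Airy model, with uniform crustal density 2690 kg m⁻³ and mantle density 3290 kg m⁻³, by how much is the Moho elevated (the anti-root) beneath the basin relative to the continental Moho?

By Archimedes' principle applied to the lithosphere: replacing crust with seawater at the top is compensated by replacing crust with mantle at the base: d (ρ_c − ρ_w) = a (ρ_m − ρ_c).
a = d (ρ_c − ρ_w)/(ρ_m − ρ_c) = 3.271 km × 1670/600 = 9.1 km.

9.1 km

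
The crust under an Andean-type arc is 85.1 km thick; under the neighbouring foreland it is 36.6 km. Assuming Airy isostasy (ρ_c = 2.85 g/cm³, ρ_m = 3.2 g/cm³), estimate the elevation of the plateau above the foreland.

5.3 km

Excess crust Δ = 85.1 km − 36.6 km = 48.5 km, split between elevation h and root r with h + r = Δ.
Airy balance ρ_c h = (ρ_m − ρ_c) r gives r = h ρ_c/(ρ_m − ρ_c), so h (1 + ρ_c/(ρ_m − ρ_c)) = Δ, i.e. h = Δ (ρ_m − ρ_c)/ρ_m.
h = 48.5 km × 0.35/3.2 = 5.3 km.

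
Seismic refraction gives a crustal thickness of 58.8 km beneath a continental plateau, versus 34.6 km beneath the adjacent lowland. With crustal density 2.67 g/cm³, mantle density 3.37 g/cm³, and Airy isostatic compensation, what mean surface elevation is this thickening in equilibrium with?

Excess crust Δ = 58.8 km − 34.6 km = 24.2 km, split between elevation h and root r with h + r = Δ.
Airy balance ρ_c h = (ρ_m − ρ_c) r gives r = h ρ_c/(ρ_m − ρ_c), so h (1 + ρ_c/(ρ_m − ρ_c)) = Δ, i.e. h = Δ (ρ_m − ρ_c)/ρ_m.
h = 24.2 km × 0.7/3.37 = 5.03 km.

5.03 km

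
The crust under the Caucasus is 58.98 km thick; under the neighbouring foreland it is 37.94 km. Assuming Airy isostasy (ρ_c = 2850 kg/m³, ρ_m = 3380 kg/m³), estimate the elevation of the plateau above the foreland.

Excess crust Δ = 58.98 km − 37.94 km = 21.04 km, split between elevation h and root r with h + r = Δ.
Airy balance ρ_c h = (ρ_m − ρ_c) r gives r = h ρ_c/(ρ_m − ρ_c), so h (1 + ρ_c/(ρ_m − ρ_c)) = Δ, i.e. h = Δ (ρ_m − ρ_c)/ρ_m.
h = 21.04 km × 530/3380 = 3.3 km.

3.3 km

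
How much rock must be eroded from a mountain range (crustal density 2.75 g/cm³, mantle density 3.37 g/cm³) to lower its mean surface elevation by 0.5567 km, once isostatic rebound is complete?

3.03 km

Net drop Δ = e − u = e − e ρ_c/ρ_m = e (ρ_m − ρ_c)/ρ_m.
e = Δ ρ_m/(ρ_m − ρ_c) = 0.5567 km × 3.37/0.62 = 3.03 km.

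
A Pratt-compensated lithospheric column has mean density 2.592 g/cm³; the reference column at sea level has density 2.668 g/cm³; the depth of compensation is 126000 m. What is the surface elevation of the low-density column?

3690 m

ρ_ref D = ρ (D + h) → h = D (ρ_ref − ρ)/ρ.
h = 126000 m × (2.668 − 2.592)/2.592 = 3690 m.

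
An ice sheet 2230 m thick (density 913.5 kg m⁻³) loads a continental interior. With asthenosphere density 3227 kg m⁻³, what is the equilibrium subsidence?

631 m

By Archimedes' principle applied to the lithosphere: the ice load ρ_ice t is balanced by mantle displaced below, ρ_m s.
s = t ρ_ice / ρ_m = 2230 m × 913.5/3227 = 631 m.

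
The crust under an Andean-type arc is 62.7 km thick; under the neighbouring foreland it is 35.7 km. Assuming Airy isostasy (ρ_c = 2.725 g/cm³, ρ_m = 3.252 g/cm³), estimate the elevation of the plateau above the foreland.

Excess crust Δ = 62.7 km − 35.7 km = 27 km, split between elevation h and root r with h + r = Δ.
Airy balance ρ_c h = (ρ_m − ρ_c) r gives r = h ρ_c/(ρ_m − ρ_c), so h (1 + ρ_c/(ρ_m − ρ_c)) = Δ, i.e. h = Δ (ρ_m − ρ_c)/ρ_m.
h = 27 km × 0.527/3.252 = 4.38 km.

4.38 km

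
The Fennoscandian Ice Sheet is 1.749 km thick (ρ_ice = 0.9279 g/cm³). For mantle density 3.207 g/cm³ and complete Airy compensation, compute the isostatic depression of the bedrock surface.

Balancing pressure at the compensation depth: the ice load ρ_ice t is balanced by mantle displaced below, ρ_m s.
s = t ρ_ice / ρ_m = 1.749 km × 0.9279/3.207 = 0.506 km.

0.506 km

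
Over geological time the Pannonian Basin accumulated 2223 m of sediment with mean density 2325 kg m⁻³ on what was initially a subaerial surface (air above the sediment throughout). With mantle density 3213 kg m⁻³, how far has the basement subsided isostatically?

Subaerial load: s = t ρ_sed / ρ_m = 2223 m × 2325/3213 = 1610 m.

1610 m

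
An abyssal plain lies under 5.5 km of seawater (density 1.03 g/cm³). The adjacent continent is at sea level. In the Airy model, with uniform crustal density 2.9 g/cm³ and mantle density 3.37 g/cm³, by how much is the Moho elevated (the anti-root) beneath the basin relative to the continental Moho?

By Archimedes' principle applied to the lithosphere: replacing crust with seawater at the top is compensated by replacing crust with mantle at the base: d (ρ_c − ρ_w) = a (ρ_m − ρ_c).
a = d (ρ_c − ρ_w)/(ρ_m − ρ_c) = 5.5 km × 1.87/0.47 = 21.9 km.

21.9 km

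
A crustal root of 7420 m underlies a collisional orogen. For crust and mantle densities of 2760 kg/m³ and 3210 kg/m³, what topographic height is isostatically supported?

1210 m

In Airy isostatic equilibrium: ρ_c h = (ρ_m − ρ_c) r.
h = r (ρ_m − ρ_c) / ρ_c = 7420 m × (3210 − 2760) / 2760 = 1210 m.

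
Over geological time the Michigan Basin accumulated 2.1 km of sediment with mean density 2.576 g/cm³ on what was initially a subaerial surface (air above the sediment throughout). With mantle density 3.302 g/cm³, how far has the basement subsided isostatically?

1.64 km

Subaerial load: s = t ρ_sed / ρ_m = 2.1 km × 2.576/3.302 = 1.64 km.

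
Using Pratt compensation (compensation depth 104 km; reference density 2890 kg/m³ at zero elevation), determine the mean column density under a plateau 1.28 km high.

2850 kg/m³

Pratt balance: ρ_ref D = ρ (D + h).
ρ = ρ_ref D/(D + h) = 2890 × 104 km/(104 km + 1.28 km) = 2850 kg/m³.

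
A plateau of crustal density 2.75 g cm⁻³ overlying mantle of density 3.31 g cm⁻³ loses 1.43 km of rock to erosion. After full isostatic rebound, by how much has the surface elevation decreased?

0.242 km

Rebound u = e ρ_c/ρ_m = 1.43 km × 2.75/3.31 = 1.188 km.
Net surface drop = e − u = 1.43 km − 1.188 km = e (ρ_m − ρ_c)/ρ_m = 0.242 km.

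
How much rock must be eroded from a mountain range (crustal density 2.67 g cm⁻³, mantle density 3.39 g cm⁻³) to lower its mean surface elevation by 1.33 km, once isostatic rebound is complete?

Net drop Δ = e − u = e − e ρ_c/ρ_m = e (ρ_m − ρ_c)/ρ_m.
e = Δ ρ_m/(ρ_m − ρ_c) = 1.33 km × 3.39/0.72 = 6.26 km.

6.26 km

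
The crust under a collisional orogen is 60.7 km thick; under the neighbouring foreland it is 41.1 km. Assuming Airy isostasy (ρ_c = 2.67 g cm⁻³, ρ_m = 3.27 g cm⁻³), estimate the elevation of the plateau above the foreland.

3.6 km

Excess crust Δ = 60.7 km − 41.1 km = 19.6 km, split between elevation h and root r with h + r = Δ.
Airy balance ρ_c h = (ρ_m − ρ_c) r gives r = h ρ_c/(ρ_m − ρ_c), so h (1 + ρ_c/(ρ_m − ρ_c)) = Δ, i.e. h = Δ (ρ_m − ρ_c)/ρ_m.
h = 19.6 km × 0.6/3.27 = 3.6 km.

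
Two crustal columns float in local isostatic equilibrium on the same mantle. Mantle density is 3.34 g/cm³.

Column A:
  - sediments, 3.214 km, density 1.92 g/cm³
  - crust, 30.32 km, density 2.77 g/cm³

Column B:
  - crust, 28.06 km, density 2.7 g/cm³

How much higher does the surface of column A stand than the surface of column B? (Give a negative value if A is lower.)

For any compensation level in the mantle, the mantle terms cancel and isostasy reduces to e = (Σt_A − Σt_B) − (Σ(ρt)_A − Σ(ρt)_B) / ρ_m.
Σt_A = 33.534 km; Σt_B = 28.06 km; Σ(ρt)_A = 90.15728; Σ(ρt)_B = 75.762 (in km·g/cm³).
e = (33.534 − 28.06) − (90.15728 − 75.762) / 3.34 = 1.16 km.

1.16 km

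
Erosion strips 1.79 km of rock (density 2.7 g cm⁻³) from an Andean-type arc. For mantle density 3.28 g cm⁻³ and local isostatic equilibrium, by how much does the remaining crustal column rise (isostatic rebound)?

Unloading: uplift u = e ρ_c/ρ_m = 1.79 km × 2.7/3.28 = 1.47 km.

1.47 km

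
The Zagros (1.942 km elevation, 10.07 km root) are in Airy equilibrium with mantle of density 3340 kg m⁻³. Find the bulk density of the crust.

ρ_c h = (ρ_m − ρ_c) r → ρ_c (h + r) = ρ_m r → ρ_c = ρ_m r / (h + r).
ρ_c = 3340 × 10.07 km / (1.942 km + 10.07 km) = 2800 kg m⁻³.

2800 kg m⁻³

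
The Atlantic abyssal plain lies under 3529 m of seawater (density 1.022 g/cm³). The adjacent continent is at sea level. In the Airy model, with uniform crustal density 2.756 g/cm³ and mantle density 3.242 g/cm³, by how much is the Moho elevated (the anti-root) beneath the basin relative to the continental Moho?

In Airy isostatic equilibrium: replacing crust with seawater at the top is compensated by replacing crust with mantle at the base: d (ρ_c − ρ_w) = a (ρ_m − ρ_c).
a = d (ρ_c − ρ_w)/(ρ_m − ρ_c) = 3529 m × 1.734/0.486 = 12600 m.

12600 m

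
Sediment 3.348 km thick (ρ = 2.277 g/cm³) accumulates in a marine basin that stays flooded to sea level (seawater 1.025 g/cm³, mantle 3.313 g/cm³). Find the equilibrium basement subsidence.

Submarine loading: the sediment displaces seawater, and the subsidence is in turn flooded, so s (ρ_m − ρ_w) = t (ρ_sed − ρ_w).
s = 3.348 km × (2.277 − 1.025) / (3.313 − 1.025) = 1.83 km.

1.83 km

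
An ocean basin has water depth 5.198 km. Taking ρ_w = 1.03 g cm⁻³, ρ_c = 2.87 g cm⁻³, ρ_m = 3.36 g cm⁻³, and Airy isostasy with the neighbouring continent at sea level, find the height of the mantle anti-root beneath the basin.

Balancing pressure at the compensation depth: replacing crust with seawater at the top is compensated by replacing crust with mantle at the base: d (ρ_c − ρ_w) = a (ρ_m − ρ_c).
a = d (ρ_c − ρ_w)/(ρ_m − ρ_c) = 5.198 km × 1.84/0.49 = 19.5 km.

19.5 km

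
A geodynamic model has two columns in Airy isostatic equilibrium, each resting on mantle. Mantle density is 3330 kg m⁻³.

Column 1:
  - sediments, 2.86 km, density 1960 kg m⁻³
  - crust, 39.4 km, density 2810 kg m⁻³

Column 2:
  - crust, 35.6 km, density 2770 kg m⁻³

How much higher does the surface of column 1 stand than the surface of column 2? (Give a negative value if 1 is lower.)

For any compensation level in the mantle, the mantle terms cancel and isostasy reduces to e = (Σt_1 − Σt_2) − (Σ(ρt)_1 − Σ(ρt)_2) / ρ_m.
Σt_1 = 42.26 km; Σt_2 = 35.6 km; Σ(ρt)_1 = 116319.6; Σ(ρt)_2 = 98612 (in km·kg m⁻³).
e = (42.26 − 35.6) − (116319.6 − 98612) / 3330 = 1.34 km.

1.34 km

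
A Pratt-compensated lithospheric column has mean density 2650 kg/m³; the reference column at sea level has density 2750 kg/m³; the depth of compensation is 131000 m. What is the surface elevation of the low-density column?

4940 m

ρ_ref D = ρ (D + h) → h = D (ρ_ref − ρ)/ρ.
h = 131000 m × (2750 − 2650)/2650 = 4940 m.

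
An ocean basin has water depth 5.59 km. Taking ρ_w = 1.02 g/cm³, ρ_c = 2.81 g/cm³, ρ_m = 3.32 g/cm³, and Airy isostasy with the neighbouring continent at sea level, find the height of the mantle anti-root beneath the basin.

Equating mass per unit area of the two columns: replacing crust with seawater at the top is compensated by replacing crust with mantle at the base: d (ρ_c − ρ_w) = a (ρ_m − ρ_c).
a = d (ρ_c − ρ_w)/(ρ_m − ρ_c) = 5.59 km × 1.79/0.51 = 19.6 km.

19.6 km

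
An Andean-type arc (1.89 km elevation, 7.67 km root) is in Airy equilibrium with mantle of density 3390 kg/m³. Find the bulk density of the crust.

2720 kg/m³

ρ_c h = (ρ_m − ρ_c) r → ρ_c (h + r) = ρ_m r → ρ_c = ρ_m r / (h + r).
ρ_c = 3390 × 7.67 km / (1.89 km + 7.67 km) = 2720 kg/m³.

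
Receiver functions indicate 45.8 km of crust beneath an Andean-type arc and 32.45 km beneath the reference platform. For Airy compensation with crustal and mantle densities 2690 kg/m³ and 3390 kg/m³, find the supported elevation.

2.76 km

Excess crust Δ = 45.8 km − 32.45 km = 13.35 km, split between elevation h and root r with h + r = Δ.
Airy balance ρ_c h = (ρ_m − ρ_c) r gives r = h ρ_c/(ρ_m − ρ_c), so h (1 + ρ_c/(ρ_m − ρ_c)) = Δ, i.e. h = Δ (ρ_m − ρ_c)/ρ_m.
h = 13.35 km × 700/3390 = 2.76 km.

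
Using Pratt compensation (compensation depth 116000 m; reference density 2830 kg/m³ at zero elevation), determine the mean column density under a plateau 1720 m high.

2790 kg/m³

Pratt balance: ρ_ref D = ρ (D + h).
ρ = ρ_ref D/(D + h) = 2830 × 116000 m/(116000 m + 1720 m) = 2790 kg/m³.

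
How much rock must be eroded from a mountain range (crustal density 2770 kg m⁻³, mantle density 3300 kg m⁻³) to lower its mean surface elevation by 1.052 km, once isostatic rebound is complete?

6.55 km

Net drop Δ = e − u = e − e ρ_c/ρ_m = e (ρ_m − ρ_c)/ρ_m.
e = Δ ρ_m/(ρ_m − ρ_c) = 1.052 km × 3300/530 = 6.55 km.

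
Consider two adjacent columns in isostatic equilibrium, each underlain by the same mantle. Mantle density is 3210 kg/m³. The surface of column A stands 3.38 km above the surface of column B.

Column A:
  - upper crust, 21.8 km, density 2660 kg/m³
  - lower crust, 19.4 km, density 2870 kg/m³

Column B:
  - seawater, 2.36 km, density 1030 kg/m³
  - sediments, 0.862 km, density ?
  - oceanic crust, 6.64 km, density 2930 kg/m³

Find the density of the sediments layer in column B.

Take the compensation level at the base of the deeper column (depth z_c below the surface of column A) and equate Σ ρ_i t_i down to z_c; mantle fills any gap and the z_c terms cancel.
Column A: 21.8×2660 + 19.4×2870 + (z_c − 41.2)×3210
Column B: 3.38×0 + 2.36×1030 + 0.862×ρ + 6.64×2930 + (z_c − 3.38 − 9.862)×3210
The z_c×3210 term appears on both sides and cancels. Collect the known terms of each column as K = Σ(ρt)_known − 3210 × (depth of known layers): K_A = 113666 − 3210×41.2 = −18586; K_B = 21886 − 3210×(3.38 + 9.862) = −20620.82.
Balance: K_A = K_B + 0.862×ρ, so ρ = (K_A − K_B)/0.862 = 2034.82/0.862 = 2360 kg/m³.

2360 kg/m³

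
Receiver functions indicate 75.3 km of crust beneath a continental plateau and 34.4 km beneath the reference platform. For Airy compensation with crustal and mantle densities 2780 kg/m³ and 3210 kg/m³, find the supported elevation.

5.48 km

Excess crust Δ = 75.3 km − 34.4 km = 40.9 km, split between elevation h and root r with h + r = Δ.
Airy balance ρ_c h = (ρ_m − ρ_c) r gives r = h ρ_c/(ρ_m − ρ_c), so h (1 + ρ_c/(ρ_m − ρ_c)) = Δ, i.e. h = Δ (ρ_m − ρ_c)/ρ_m.
h = 40.9 km × 430/3210 = 5.48 km.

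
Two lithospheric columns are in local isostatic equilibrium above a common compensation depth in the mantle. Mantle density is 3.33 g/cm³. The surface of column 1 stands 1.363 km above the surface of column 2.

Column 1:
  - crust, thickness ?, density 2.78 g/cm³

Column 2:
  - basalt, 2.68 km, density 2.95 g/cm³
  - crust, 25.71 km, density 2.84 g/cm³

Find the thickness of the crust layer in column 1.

33 km

Take the compensation level at the base of the deeper column (depth z_c below the surface of column 1) and equate Σ ρ_i t_i down to z_c; mantle fills any gap and the z_c terms cancel.
Column 1: x×2.78 + (z_c − 0 − x)×3.33
Column 2: 1.363×0 + 2.68×2.95 + 25.71×2.84 + (z_c − 1.363 − 28.39)×3.33
The z_c×3.33 term appears on both sides and cancels. Collect the known terms of each column as K = Σ(ρt)_known − 3.33 × (depth of known layers): K_1 = 0 − 3.33×0 = 0; K_2 = 80.9224 − 3.33×(1.363 + 28.39) = −18.15509.
Balance: K_1 − x×(3.33 − 2.78) = K_2, so x = (K_1 − K_2)/(3.33 − 2.78) = 18.1551/0.55 = 33 km.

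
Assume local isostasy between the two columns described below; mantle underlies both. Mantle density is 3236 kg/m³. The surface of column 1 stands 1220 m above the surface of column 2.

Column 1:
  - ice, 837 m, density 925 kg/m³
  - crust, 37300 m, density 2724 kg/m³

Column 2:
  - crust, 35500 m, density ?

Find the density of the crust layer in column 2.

2750 kg/m³

Take the compensation level at the base of the deeper column (depth z_c below the surface of column 1) and equate Σ ρ_i t_i down to z_c; mantle fills any gap and the z_c terms cancel.
Column 1: 837×925 + 37300×2724 + (z_c − 38137)×3236
Column 2: 1220×0 + 35500×ρ + (z_c − 1220 − 35500)×3236
The z_c×3236 term appears on both sides and cancels. Collect the known terms of each column as K = Σ(ρt)_known − 3236 × (depth of known layers): K_1 = 102379425 − 3236×38137 = −21031907; K_2 = 0 − 3236×(1220 + 35500) = −118825920.
Balance: K_1 = K_2 + 35500×ρ, so ρ = (K_1 − K_2)/35500 = 97794000/35500 = 2750 kg/m³.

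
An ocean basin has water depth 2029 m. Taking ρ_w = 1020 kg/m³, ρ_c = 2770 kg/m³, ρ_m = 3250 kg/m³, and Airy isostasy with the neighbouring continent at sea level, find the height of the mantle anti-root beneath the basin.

7400 m

Equating mass per unit area of the two columns: replacing crust with seawater at the top is compensated by replacing crust with mantle at the base: d (ρ_c − ρ_w) = a (ρ_m − ρ_c).
a = d (ρ_c − ρ_w)/(ρ_m − ρ_c) = 2029 m × 1750/480 = 7400 m.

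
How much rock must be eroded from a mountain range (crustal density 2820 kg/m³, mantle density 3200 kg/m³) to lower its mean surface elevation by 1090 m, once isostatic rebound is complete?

Net drop Δ = e − u = e − e ρ_c/ρ_m = e (ρ_m − ρ_c)/ρ_m.
e = Δ ρ_m/(ρ_m − ρ_c) = 1090 m × 3200/380 = 9180 m.

9180 m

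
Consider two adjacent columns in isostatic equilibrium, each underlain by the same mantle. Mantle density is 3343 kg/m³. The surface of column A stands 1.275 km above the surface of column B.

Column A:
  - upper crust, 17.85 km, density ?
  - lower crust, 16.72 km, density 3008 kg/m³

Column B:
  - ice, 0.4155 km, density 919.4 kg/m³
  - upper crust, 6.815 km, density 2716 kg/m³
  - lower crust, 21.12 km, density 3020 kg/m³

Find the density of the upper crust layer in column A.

2740 kg/m³

Take the compensation level at the base of the deeper column (depth z_c below the surface of column A) and equate Σ ρ_i t_i down to z_c; mantle fills any gap and the z_c terms cancel.
Column A: 17.85×ρ + 16.72×3008 + (z_c − 34.57)×3343
Column B: 1.275×0 + 0.4155×919.4 + 6.815×2716 + 21.12×3020 + (z_c − 1.275 − 28.3505)×3343
The z_c×3343 term appears on both sides and cancels. Collect the known terms of each column as K = Σ(ρt)_known − 3343 × (depth of known layers): K_A = 50293.76 − 3343×34.57 = −65273.75; K_B = 82673.9507 − 3343×(1.275 + 28.3505) = −16364.0958.
Balance: K_A + 17.85×ρ = K_B, so ρ = (K_B − K_A)/17.85 = 48909.7/17.85 = 2740 kg/m³.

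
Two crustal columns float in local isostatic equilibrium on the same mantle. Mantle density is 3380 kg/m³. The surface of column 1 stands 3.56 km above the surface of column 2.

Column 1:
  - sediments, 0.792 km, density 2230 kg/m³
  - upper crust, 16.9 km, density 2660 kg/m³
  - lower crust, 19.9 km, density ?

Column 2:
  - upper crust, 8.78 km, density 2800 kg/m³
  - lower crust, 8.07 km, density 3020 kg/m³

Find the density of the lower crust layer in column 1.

3030 kg/m³

Take the compensation level at the base of the deeper column (depth z_c below the surface of column 1) and equate Σ ρ_i t_i down to z_c; mantle fills any gap and the z_c terms cancel.
Column 1: 0.792×2230 + 16.9×2660 + 19.9×ρ + (z_c − 37.592)×3380
Column 2: 3.56×0 + 8.78×2800 + 8.07×3020 + (z_c − 3.56 − 16.85)×3380
The z_c×3380 term appears on both sides and cancels. Collect the known terms of each column as K = Σ(ρt)_known − 3380 × (depth of known layers): K_1 = 46720.16 − 3380×37.592 = −80340.8; K_2 = 48955.4 − 3380×(3.56 + 16.85) = −20030.4.
Balance: K_1 + 19.9×ρ = K_2, so ρ = (K_2 − K_1)/19.9 = 60310.4/19.9 = 3030 kg/m³.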